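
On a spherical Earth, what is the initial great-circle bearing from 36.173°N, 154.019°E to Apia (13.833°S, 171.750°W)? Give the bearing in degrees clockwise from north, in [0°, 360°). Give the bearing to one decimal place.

140.7°

Δλ = -171.750 − 154.019 = -325.769°; wrapped into (−180°, 180°]: 34.231°.
θ = atan2( sin Δλ · cos φ₂ , cos φ₁ · sin φ₂ − sin φ₁ · cos φ₂ · cos Δλ )
  = atan2(0.54622, -0.66684) = 140.679° → normalised to [0°, 360°): 140.679°.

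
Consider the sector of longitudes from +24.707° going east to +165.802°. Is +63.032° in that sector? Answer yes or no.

Yes

Band width going east from +24.707° to +165.802°: ((165.802 − 24.707) mod 360) = 141.095°.
Offset of +63.032° east of the west edge: ((63.032 − 24.707) mod 360) = 38.325°.
38.325° ≤ 141.095° ⇒ inside.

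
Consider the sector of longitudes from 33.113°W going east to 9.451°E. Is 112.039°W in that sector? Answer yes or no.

Band width going east from -33.113° to +9.451°: ((9.451 − -33.113) mod 360) = 42.564°.
Offset of -112.039° east of the west edge: ((-112.039 − -33.113) mod 360) = 281.074°.
281.074° > 42.564° ⇒ outside.

No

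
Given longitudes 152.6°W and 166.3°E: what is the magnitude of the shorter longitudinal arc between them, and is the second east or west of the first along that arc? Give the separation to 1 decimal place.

41.1° west

Raw difference: 166.3 − -152.6 = 318.9°.
Normalise into (−180°, 180°]: 318.9° − 360° = -41.1°.
Negative ⇒ the second point lies to the west; separation 41.1°.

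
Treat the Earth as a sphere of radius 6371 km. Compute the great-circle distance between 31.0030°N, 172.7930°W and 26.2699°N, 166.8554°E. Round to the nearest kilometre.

Δλ = 166.8554 − -172.7930 = 339.6484°; wrapped into (−180°, 180°]: -20.3516°.
Δφ = 26.2699 − 31.0030 = -4.7331°.
a = sin²(Δφ/2) + cos φ₁ · cos φ₂ · sin²(Δλ/2) = 0.025695.
c = 2·atan2(√a, √(1−a)) = 0.32198 rad → d = 6371·c ≈ 2051.35 km.

2051 km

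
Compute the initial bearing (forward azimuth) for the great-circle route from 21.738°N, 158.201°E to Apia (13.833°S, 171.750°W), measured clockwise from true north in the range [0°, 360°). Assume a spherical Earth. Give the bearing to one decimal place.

Δλ = -171.750 − 158.201 = -329.951°; wrapped into (−180°, 180°]: 30.049°.
θ = atan2( sin Δλ · cos φ₂ , cos φ₁ · sin φ₂ − sin φ₁ · cos φ₂ · cos Δλ )
  = atan2(0.48622, -0.53338) = 137.648° → normalised to [0°, 360°): 137.648°.

137.6°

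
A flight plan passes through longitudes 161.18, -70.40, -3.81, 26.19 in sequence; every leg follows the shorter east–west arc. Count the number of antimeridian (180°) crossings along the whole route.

Leg 1: +161.18° → -70.40°, shortest Δλ = 128.42° (east) — crosses 180°.
Leg 2: -70.40° → -3.81°, shortest Δλ = 66.59° (east) — does not cross 180°.
Leg 3: -3.81° → +26.19°, shortest Δλ = 30.0° (east) — does not cross 180°.
Total crossings: 1.

1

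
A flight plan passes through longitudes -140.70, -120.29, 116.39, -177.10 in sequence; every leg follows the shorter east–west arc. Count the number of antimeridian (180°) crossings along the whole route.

Leg 1: -140.70° → -120.29°, shortest Δλ = 20.41° (east) — does not cross 180°.
Leg 2: -120.29° → +116.39°, shortest Δλ = -123.32° (west) — crosses 180°.
Leg 3: +116.39° → -177.10°, shortest Δλ = 66.51° (east) — crosses 180°.
Total crossings: 2.

2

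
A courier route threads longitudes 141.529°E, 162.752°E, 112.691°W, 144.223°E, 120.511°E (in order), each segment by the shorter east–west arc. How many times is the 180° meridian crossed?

2

Leg 1: +141.529° → +162.752°, shortest Δλ = 21.223° (east) — does not cross 180°.
Leg 2: +162.752° → -112.691°, shortest Δλ = 84.557° (east) — crosses 180°.
Leg 3: -112.691° → +144.223°, shortest Δλ = -103.086° (west) — crosses 180°.
Leg 4: +144.223° → +120.511°, shortest Δλ = -23.712° (west) — does not cross 180°.
Total crossings: 2.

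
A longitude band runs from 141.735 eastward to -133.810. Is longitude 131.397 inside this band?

Band width going east from +141.735° to -133.810°: ((-133.810 − 141.735) mod 360) = 84.455°.
Offset of +131.397° east of the west edge: ((131.397 − 141.735) mod 360) = 349.662°.
349.662° > 84.455° ⇒ outside.

No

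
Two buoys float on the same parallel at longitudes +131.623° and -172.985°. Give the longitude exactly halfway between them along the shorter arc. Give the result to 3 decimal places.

+159.319°

Signed shortest Δλ from +131.623° to -172.985° is +55.392°.
Midpoint longitude = +131.623° + (+55.392°)/2 = +131.623° + 27.696° = +159.319°.
(The naïve average (+131.623 + -172.985)/2 = -20.681° is on the wrong side of the globe.)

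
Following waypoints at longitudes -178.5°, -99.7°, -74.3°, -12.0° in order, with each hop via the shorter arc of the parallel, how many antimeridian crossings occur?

0

Leg 1: -178.5° → -99.7°, shortest Δλ = 78.8° (east) — does not cross 180°.
Leg 2: -99.7° → -74.3°, shortest Δλ = 25.4° (east) — does not cross 180°.
Leg 3: -74.3° → -12.0°, shortest Δλ = 62.3° (east) — does not cross 180°.
Total crossings: 0.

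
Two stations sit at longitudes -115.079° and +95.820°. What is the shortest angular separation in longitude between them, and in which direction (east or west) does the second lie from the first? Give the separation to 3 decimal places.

Raw difference: 95.820 − -115.079 = 210.899°.
Normalise into (−180°, 180°]: 210.899° − 360° = -149.101°.
Negative ⇒ the second point lies to the west; separation 149.101°.

149.101° west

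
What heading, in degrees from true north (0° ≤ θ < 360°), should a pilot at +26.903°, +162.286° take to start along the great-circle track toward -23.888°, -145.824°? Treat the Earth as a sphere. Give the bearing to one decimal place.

130.6°

Δλ = -145.824 − 162.286 = -308.110°; wrapped into (−180°, 180°]: 51.890°.
θ = atan2( sin Δλ · cos φ₂ , cos φ₁ · sin φ₂ − sin φ₁ · cos φ₂ · cos Δλ )
  = atan2(0.71943, -0.61646) = 130.593° → normalised to [0°, 360°): 130.593°.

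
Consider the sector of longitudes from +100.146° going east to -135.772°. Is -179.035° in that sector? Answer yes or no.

Band width going east from +100.146° to -135.772°: ((-135.772 − 100.146) mod 360) = 124.082°.
Offset of -179.035° east of the west edge: ((-179.035 − 100.146) mod 360) = 80.819°.
80.819° ≤ 124.082° ⇒ inside.

Yes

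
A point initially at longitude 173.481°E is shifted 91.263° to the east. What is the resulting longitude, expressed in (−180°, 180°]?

Start at +173.481°; shift +91.263° → +264.744°.
+264.744° lies outside (−180°, 180°]; subtract 360° → -95.256°.

95.256°W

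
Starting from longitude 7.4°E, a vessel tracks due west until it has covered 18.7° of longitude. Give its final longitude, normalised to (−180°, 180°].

Start at +7.4°; shift −18.7° → -11.3°.
-11.3° already lies in (−180°, 180°].

11.3°W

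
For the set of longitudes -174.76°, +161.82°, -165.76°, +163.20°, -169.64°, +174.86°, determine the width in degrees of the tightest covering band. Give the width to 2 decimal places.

32.42°

Sort the longitudes: -174.76°, -169.64°, -165.76°, +161.82°, +163.20°, +174.86°.
Eastward gaps between consecutive values (wrapping around): 5.12°, 3.88°, 327.58°, 1.38°, 11.66°, 10.38°.
Largest gap = 327.58° ⇒ minimal covering band is its complement: 360° − 327.58° = 32.42°.
Band runs from +161.82° eastward to -165.76°, crossing the antimeridian.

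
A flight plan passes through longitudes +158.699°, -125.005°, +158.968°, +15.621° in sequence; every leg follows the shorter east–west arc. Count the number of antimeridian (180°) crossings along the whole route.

Leg 1: +158.699° → -125.005°, shortest Δλ = 76.296° (east) — crosses 180°.
Leg 2: -125.005° → +158.968°, shortest Δλ = -76.027° (west) — crosses 180°.
Leg 3: +158.968° → +15.621°, shortest Δλ = -143.347° (west) — does not cross 180°.
Total crossings: 2.

2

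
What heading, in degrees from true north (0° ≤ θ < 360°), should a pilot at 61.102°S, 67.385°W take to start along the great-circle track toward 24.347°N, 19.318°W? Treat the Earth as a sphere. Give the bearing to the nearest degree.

Δλ = -19.318 − -67.385 = 48.067°.
θ = atan2( sin Δλ · cos φ₂ , cos φ₁ · sin φ₂ − sin φ₁ · cos φ₂ · cos Δλ )
  = atan2(0.67777, 0.73225) = 42.787° → normalised to [0°, 360°): 42.787°.

43°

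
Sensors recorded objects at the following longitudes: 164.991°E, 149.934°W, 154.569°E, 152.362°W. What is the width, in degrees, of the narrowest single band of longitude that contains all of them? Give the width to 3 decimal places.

Sort the longitudes: -152.362°, -149.934°, +154.569°, +164.991°.
Eastward gaps between consecutive values (wrapping around): 2.428°, 304.503°, 10.422°, 42.647°.
Largest gap = 304.503° ⇒ minimal covering band is its complement: 360° − 304.503° = 55.497°.
Band runs from +154.569° eastward to -149.934°, crossing the antimeridian.

55.497°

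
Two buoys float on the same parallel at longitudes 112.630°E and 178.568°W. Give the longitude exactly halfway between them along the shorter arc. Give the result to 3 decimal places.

147.031°E

Signed shortest Δλ from +112.630° to -178.568° is +68.802°.
Midpoint longitude = +112.630° + (+68.802°)/2 = +112.630° + 34.401° = +147.031°.
(The naïve average (+112.630 + -178.568)/2 = -32.969° is on the wrong side of the globe.)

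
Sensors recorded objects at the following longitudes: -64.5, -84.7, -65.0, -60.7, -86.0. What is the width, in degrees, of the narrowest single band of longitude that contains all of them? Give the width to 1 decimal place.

25.3°

Sort the longitudes: -86.0°, -84.7°, -65.0°, -64.5°, -60.7°.
Eastward gaps between consecutive values (wrapping around): 1.3°, 19.7°, 0.5°, 3.8°, 334.7°.
Largest gap = 334.7° ⇒ minimal covering band is its complement: 360° − 334.7° = 25.3°.
Band runs from -86.0° eastward to -60.7°.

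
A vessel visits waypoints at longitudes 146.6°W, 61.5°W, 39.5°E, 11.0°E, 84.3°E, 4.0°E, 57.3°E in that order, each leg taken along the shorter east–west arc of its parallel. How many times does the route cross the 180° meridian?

Leg 1: -146.6° → -61.5°, shortest Δλ = 85.1° (east) — does not cross 180°.
Leg 2: -61.5° → +39.5°, shortest Δλ = 101.0° (east) — does not cross 180°.
Leg 3: +39.5° → +11.0°, shortest Δλ = -28.5° (west) — does not cross 180°.
Leg 4: +11.0° → +84.3°, shortest Δλ = 73.3° (east) — does not cross 180°.
Leg 5: +84.3° → +4.0°, shortest Δλ = -80.3° (west) — does not cross 180°.
Leg 6: +4.0° → +57.3°, shortest Δλ = 53.3° (east) — does not cross 180°.
Total crossings: 0.

0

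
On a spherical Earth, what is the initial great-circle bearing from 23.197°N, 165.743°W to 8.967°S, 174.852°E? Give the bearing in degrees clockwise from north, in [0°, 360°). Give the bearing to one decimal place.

Δλ = 174.852 − -165.743 = 340.595°; wrapped into (−180°, 180°]: -19.405°.
θ = atan2( sin Δλ · cos φ₂ , cos φ₁ · sin φ₂ − sin φ₁ · cos φ₂ · cos Δλ )
  = atan2(-0.32818, -0.51024) = -147.251° → normalised to [0°, 360°): 212.749°.

212.7°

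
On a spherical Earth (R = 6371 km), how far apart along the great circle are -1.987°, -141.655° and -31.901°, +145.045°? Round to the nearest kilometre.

8318 km

Δλ = 145.045 − -141.655 = 286.700°; wrapped into (−180°, 180°]: -73.300°.
Δφ = -31.901 − -1.987 = -29.914°.
a = sin²(Δφ/2) + cos φ₁ · cos φ₂ · sin²(Δλ/2) = 0.368933.
c = 2·atan2(√a, √(1−a)) = 1.30556 rad → d = 6371·c ≈ 8317.74 km.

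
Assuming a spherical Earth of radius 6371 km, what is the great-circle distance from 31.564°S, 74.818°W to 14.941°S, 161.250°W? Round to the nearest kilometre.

8814 km

Δλ = -161.250 − -74.818 = -86.432°.
Δφ = -14.941 − -31.564 = 16.623°.
a = sin²(Δφ/2) + cos φ₁ · cos φ₂ · sin²(Δλ/2) = 0.406904.
c = 2·atan2(√a, √(1−a)) = 1.38351 rad → d = 6371·c ≈ 8814.35 km.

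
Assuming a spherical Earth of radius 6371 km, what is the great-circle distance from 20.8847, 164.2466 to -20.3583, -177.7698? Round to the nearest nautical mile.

Δλ = -177.7698 − 164.2466 = -342.0164°; wrapped into (−180°, 180°]: 17.9836°.
Δφ = -20.3583 − 20.8847 = -41.2430°.
a = sin²(Δφ/2) + cos φ₁ · cos φ₂ · sin²(Δλ/2) = 0.145437.
c = 2·atan2(√a, √(1−a)) = 0.78254 rad → d = 6371·c ≈ 4985.55 km ≈ 2691.98 nmi.

2692 nmi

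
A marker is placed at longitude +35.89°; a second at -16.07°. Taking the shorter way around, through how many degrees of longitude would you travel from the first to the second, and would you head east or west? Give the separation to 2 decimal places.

51.96° west

Raw difference: -16.07 − 35.89 = -51.96°.
Normalise into (−180°, 180°]: -51.96° stays -51.96°.
Negative ⇒ the second point lies to the west; separation 51.96°.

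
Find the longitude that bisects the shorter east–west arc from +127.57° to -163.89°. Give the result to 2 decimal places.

+161.84°

Signed shortest Δλ from +127.57° to -163.89° is +68.54°.
Midpoint longitude = +127.57° + (+68.54°)/2 = +127.57° + 34.27° = +161.84°.
(The naïve average (+127.57 + -163.89)/2 = -18.16° is on the wrong side of the globe.)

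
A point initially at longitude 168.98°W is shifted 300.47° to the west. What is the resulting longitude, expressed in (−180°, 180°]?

Start at -168.98°; shift −300.47° → -469.45°.
-469.45° lies outside (−180°, 180°]; add 360° → -109.45°.

109.45°W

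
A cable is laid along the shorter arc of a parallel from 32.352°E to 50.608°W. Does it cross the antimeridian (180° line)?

Signed shortest Δλ = ((-50.608 − 32.352 + 180) mod 360) − 180 = -82.96°.
Going west by 82.96° from +32.352° reaches -50.608° without touching 180°.

No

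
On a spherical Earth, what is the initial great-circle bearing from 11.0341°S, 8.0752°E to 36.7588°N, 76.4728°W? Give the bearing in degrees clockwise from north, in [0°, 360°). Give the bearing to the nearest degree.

307°

Δλ = -76.4728 − 8.0752 = -84.5480°.
θ = atan2( sin Δλ · cos φ₂ , cos φ₁ · sin φ₂ − sin φ₁ · cos φ₂ · cos Δλ )
  = atan2(-0.79754, 0.60195) = -52.956° → normalised to [0°, 360°): 307.044°.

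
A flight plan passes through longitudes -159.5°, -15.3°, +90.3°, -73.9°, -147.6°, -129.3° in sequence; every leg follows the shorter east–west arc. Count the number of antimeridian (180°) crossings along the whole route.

Leg 1: -159.5° → -15.3°, shortest Δλ = 144.2° (east) — does not cross 180°.
Leg 2: -15.3° → +90.3°, shortest Δλ = 105.6° (east) — does not cross 180°.
Leg 3: +90.3° → -73.9°, shortest Δλ = -164.2° (west) — does not cross 180°.
Leg 4: -73.9° → -147.6°, shortest Δλ = -73.7° (west) — does not cross 180°.
Leg 5: -147.6° → -129.3°, shortest Δλ = 18.3° (east) — does not cross 180°.
Total crossings: 0.

0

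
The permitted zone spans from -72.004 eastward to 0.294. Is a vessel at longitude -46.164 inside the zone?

Yes

Band width going east from -72.004° to +0.294°: ((0.294 − -72.004) mod 360) = 72.298°.
Offset of -46.164° east of the west edge: ((-46.164 − -72.004) mod 360) = 25.840°.
25.840° ≤ 72.298° ⇒ inside.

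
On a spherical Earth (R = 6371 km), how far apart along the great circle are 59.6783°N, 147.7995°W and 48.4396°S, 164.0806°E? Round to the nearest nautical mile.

Δλ = 164.0806 − -147.7995 = 311.8801°; wrapped into (−180°, 180°]: -48.1199°.
Δφ = -48.4396 − 59.6783 = -108.1179°.
a = sin²(Δφ/2) + cos φ₁ · cos φ₂ · sin²(Δλ/2) = 0.711156.
c = 2·atan2(√a, √(1−a)) = 2.00679 rad → d = 6371·c ≈ 12785.26 km ≈ 6903.49 nmi.

6903 nmi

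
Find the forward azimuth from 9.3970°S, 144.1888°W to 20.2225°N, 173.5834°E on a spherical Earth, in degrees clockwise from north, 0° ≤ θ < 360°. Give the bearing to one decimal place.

Δλ = 173.5834 − -144.1888 = 317.7722°; wrapped into (−180°, 180°]: -42.2278°.
θ = atan2( sin Δλ · cos φ₂ , cos φ₁ · sin φ₂ − sin φ₁ · cos φ₂ · cos Δλ )
  = atan2(-0.63065, 0.45448) = -54.222° → normalised to [0°, 360°): 305.778°.

305.8°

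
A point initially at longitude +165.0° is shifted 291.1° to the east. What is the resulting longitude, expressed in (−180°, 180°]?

+96.1°

Start at +165.0°; shift +291.1° → +456.1°.
+456.1° lies outside (−180°, 180°]; subtract 360° → +96.1°.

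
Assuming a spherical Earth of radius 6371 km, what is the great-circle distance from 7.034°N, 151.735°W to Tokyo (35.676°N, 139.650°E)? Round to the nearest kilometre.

Δλ = 139.650 − -151.735 = 291.385°; wrapped into (−180°, 180°]: -68.615°.
Δφ = 35.676 − 7.034 = 28.642°.
a = sin²(Δφ/2) + cos φ₁ · cos φ₂ · sin²(Δλ/2) = 0.317305.
c = 2·atan2(√a, √(1−a)) = 1.19674 rad → d = 6371·c ≈ 7624.46 km.

7624 km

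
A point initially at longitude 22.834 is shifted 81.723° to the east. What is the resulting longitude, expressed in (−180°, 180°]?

Start at +22.834°; shift +81.723° → +104.557°.
+104.557° already lies in (−180°, 180°].

+104.557°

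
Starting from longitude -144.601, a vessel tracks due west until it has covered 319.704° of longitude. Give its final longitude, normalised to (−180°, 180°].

Start at -144.601°; shift −319.704° → -464.305°.
-464.305° lies outside (−180°, 180°]; add 360° → -104.305°.

-104.305°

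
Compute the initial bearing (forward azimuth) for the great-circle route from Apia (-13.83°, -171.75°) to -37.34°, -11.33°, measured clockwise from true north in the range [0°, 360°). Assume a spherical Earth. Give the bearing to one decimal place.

Δλ = -11.33 − -171.75 = 160.42°.
θ = atan2( sin Δλ · cos φ₂ , cos φ₁ · sin φ₂ − sin φ₁ · cos φ₂ · cos Δλ )
  = atan2(0.26644, -0.76802) = 160.867° → normalised to [0°, 360°): 160.867°.

160.9°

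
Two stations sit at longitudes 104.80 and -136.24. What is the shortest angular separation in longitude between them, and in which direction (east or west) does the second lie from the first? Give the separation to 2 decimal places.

118.96° east

Raw difference: -136.24 − 104.80 = -241.04°.
Normalise into (−180°, 180°]: -241.04° + 360° = 118.96°.
Positive ⇒ the second point lies to the east; separation 118.96°.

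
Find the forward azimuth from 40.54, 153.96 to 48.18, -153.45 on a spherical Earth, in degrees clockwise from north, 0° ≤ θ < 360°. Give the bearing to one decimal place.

60.2°

Δλ = -153.45 − 153.96 = -307.41°; wrapped into (−180°, 180°]: 52.59°.
θ = atan2( sin Δλ · cos φ₂ , cos φ₁ · sin φ₂ − sin φ₁ · cos φ₂ · cos Δλ )
  = atan2(0.52964, 0.30305) = 60.222° → normalised to [0°, 360°): 60.222°.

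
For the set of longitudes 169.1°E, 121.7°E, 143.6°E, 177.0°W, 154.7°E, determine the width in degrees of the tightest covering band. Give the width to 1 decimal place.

61.3°

Sort the longitudes: -177.0°, +121.7°, +143.6°, +154.7°, +169.1°.
Eastward gaps between consecutive values (wrapping around): 298.7°, 21.9°, 11.1°, 14.4°, 13.9°.
Largest gap = 298.7° ⇒ minimal covering band is its complement: 360° − 298.7° = 61.3°.
Band runs from +121.7° eastward to -177.0°, crossing the antimeridian.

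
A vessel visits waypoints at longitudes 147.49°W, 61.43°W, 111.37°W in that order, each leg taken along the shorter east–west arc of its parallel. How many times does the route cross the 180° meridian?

0

Leg 1: -147.49° → -61.43°, shortest Δλ = 86.06° (east) — does not cross 180°.
Leg 2: -61.43° → -111.37°, shortest Δλ = -49.94° (west) — does not cross 180°.
Total crossings: 0.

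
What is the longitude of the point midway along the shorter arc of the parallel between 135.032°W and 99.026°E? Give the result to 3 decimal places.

161.997°E

Signed shortest Δλ from -135.032° to +99.026° is -125.942°.
Midpoint longitude = -135.032° + (-125.942°)/2 = -135.032° − 62.971° = -198.003°.
Normalise into (−180°, 180°]: +161.997°.
(The naïve average (-135.032 + +99.026)/2 = -18.003° is on the wrong side of the globe.)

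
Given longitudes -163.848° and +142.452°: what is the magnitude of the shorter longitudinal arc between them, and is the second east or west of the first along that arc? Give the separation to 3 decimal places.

Raw difference: 142.452 − -163.848 = 306.3°.
Normalise into (−180°, 180°]: 306.3° − 360° = -53.7°.
Negative ⇒ the second point lies to the west; separation 53.700°.

53.700° west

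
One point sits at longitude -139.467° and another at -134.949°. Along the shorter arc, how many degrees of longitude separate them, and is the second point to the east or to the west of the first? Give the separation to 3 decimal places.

Raw difference: -134.949 − -139.467 = 4.518°.
Normalise into (−180°, 180°]: 4.518° stays 4.518°.
Positive ⇒ the second point lies to the east; separation 4.518°.

4.518° east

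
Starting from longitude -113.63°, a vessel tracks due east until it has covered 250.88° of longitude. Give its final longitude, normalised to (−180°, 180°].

+137.25°

Start at -113.63°; shift +250.88° → +137.25°.
+137.25° already lies in (−180°, 180°].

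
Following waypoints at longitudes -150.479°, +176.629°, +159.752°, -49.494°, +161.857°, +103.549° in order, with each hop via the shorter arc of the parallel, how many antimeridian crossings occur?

Leg 1: -150.479° → +176.629°, shortest Δλ = -32.892° (west) — crosses 180°.
Leg 2: +176.629° → +159.752°, shortest Δλ = -16.877° (west) — does not cross 180°.
Leg 3: +159.752° → -49.494°, shortest Δλ = 150.754° (east) — crosses 180°.
Leg 4: -49.494° → +161.857°, shortest Δλ = -148.649° (west) — crosses 180°.
Leg 5: +161.857° → +103.549°, shortest Δλ = -58.308° (west) — does not cross 180°.
Total crossings: 3.

3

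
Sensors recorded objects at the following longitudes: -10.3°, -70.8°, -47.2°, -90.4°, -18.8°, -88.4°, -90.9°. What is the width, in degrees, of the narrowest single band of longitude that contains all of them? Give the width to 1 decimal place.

80.6°

Sort the longitudes: -90.9°, -90.4°, -88.4°, -70.8°, -47.2°, -18.8°, -10.3°.
Eastward gaps between consecutive values (wrapping around): 0.5°, 2.0°, 17.6°, 23.6°, 28.4°, 8.5°, 279.4°.
Largest gap = 279.4° ⇒ minimal covering band is its complement: 360° − 279.4° = 80.6°.
Band runs from -90.9° eastward to -10.3°.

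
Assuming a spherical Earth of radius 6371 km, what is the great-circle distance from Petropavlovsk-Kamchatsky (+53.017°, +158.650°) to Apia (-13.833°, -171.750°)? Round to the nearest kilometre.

7953 km

Δλ = -171.750 − 158.650 = -330.400°; wrapped into (−180°, 180°]: 29.600°.
Δφ = -13.833 − 53.017 = -66.850°.
a = sin²(Δφ/2) + cos φ₁ · cos φ₂ · sin²(Δλ/2) = 0.341546.
c = 2·atan2(√a, √(1−a)) = 1.24833 rad → d = 6371·c ≈ 7953.10 km.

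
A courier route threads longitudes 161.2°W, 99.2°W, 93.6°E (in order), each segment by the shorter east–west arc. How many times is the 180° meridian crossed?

1

Leg 1: -161.2° → -99.2°, shortest Δλ = 62.0° (east) — does not cross 180°.
Leg 2: -99.2° → +93.6°, shortest Δλ = -167.2° (west) — crosses 180°.
Total crossings: 1.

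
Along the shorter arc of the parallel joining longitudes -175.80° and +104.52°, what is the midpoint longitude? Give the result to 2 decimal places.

+144.36°

Signed shortest Δλ from -175.80° to +104.52° is -79.68°.
Midpoint longitude = -175.80° + (-79.68°)/2 = -175.80° − 39.84° = -215.64°.
Normalise into (−180°, 180°]: +144.36°.
(The naïve average (-175.80 + +104.52)/2 = -35.64° is on the wrong side of the globe.)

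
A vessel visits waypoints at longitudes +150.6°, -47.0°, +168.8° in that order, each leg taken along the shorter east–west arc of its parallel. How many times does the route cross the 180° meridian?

Leg 1: +150.6° → -47.0°, shortest Δλ = 162.4° (east) — crosses 180°.
Leg 2: -47.0° → +168.8°, shortest Δλ = -144.2° (west) — crosses 180°.
Total crossings: 2.

2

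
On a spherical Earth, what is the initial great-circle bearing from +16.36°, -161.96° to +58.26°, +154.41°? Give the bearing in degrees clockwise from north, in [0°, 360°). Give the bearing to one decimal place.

Δλ = 154.41 − -161.96 = 316.37°; wrapped into (−180°, 180°]: -43.63°.
θ = atan2( sin Δλ · cos φ₂ , cos φ₁ · sin φ₂ − sin φ₁ · cos φ₂ · cos Δλ )
  = atan2(-0.36298, 0.70876) = -27.119° → normalised to [0°, 360°): 332.881°.

332.9°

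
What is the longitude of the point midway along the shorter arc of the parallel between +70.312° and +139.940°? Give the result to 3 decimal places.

Signed shortest Δλ from +70.312° to +139.940° is +69.628°.
Midpoint longitude = +70.312° + (+69.628°)/2 = +70.312° + 34.814° = +105.126°.

+105.126°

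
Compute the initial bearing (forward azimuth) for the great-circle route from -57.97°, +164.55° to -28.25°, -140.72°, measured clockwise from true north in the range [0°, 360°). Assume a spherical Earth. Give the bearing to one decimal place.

75.9°

Δλ = -140.72 − 164.55 = -305.27°; wrapped into (−180°, 180°]: 54.73°.
θ = atan2( sin Δλ · cos φ₂ , cos φ₁ · sin φ₂ − sin φ₁ · cos φ₂ · cos Δλ )
  = atan2(0.71919, 0.18019) = 75.934° → normalised to [0°, 360°): 75.934°.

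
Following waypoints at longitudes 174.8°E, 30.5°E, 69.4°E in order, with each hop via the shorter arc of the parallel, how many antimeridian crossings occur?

0

Leg 1: +174.8° → +30.5°, shortest Δλ = -144.3° (west) — does not cross 180°.
Leg 2: +30.5° → +69.4°, shortest Δλ = 38.9° (east) — does not cross 180°.
Total crossings: 0.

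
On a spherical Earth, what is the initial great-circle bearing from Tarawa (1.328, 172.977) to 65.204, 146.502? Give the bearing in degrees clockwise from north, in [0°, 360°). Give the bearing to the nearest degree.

348°

Δλ = 146.502 − 172.977 = -26.475°.
θ = atan2( sin Δλ · cos φ₂ , cos φ₁ · sin φ₂ − sin φ₁ · cos φ₂ · cos Δλ )
  = atan2(-0.18697, 0.89886) = -11.750° → normalised to [0°, 360°): 348.250°.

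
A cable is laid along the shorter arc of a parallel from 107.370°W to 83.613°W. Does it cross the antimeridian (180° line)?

No

Signed shortest Δλ = ((-83.613 − -107.370 + 180) mod 360) − 180 = 23.757°.
Going east by 23.757° from -107.370° reaches -83.613° without touching 180°.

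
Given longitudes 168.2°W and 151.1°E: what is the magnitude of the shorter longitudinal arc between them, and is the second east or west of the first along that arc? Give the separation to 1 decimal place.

Raw difference: 151.1 − -168.2 = 319.3°.
Normalise into (−180°, 180°]: 319.3° − 360° = -40.7°.
Negative ⇒ the second point lies to the west; separation 40.7°.

40.7° west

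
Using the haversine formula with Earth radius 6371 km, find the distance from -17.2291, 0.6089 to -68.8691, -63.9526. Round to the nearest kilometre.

7217 km

Δλ = -63.9526 − 0.6089 = -64.5615°.
Δφ = -68.8691 − -17.2291 = -51.6400°.
a = sin²(Δφ/2) + cos φ₁ · cos φ₂ · sin²(Δλ/2) = 0.287911.
c = 2·atan2(√a, √(1−a)) = 1.13274 rad → d = 6371·c ≈ 7216.70 km.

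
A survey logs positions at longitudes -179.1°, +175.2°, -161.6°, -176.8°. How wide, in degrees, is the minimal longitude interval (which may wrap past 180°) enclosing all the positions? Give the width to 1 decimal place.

23.2°

Sort the longitudes: -179.1°, -176.8°, -161.6°, +175.2°.
Eastward gaps between consecutive values (wrapping around): 2.3°, 15.2°, 336.8°, 5.7°.
Largest gap = 336.8° ⇒ minimal covering band is its complement: 360° − 336.8° = 23.2°.
Band runs from +175.2° eastward to -161.6°, crossing the antimeridian.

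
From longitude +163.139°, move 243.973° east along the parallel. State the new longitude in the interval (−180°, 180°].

+47.112°

Start at +163.139°; shift +243.973° → +407.112°.
+407.112° lies outside (−180°, 180°]; subtract 360° → +47.112°.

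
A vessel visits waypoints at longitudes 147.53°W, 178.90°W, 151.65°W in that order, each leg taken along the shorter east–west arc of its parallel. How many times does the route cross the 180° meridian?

Leg 1: -147.53° → -178.90°, shortest Δλ = -31.37° (west) — does not cross 180°.
Leg 2: -178.90° → -151.65°, shortest Δλ = 27.25° (east) — does not cross 180°.
Total crossings: 0.

0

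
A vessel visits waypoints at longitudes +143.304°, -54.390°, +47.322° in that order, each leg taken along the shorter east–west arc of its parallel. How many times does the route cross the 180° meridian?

1

Leg 1: +143.304° → -54.390°, shortest Δλ = 162.306° (east) — crosses 180°.
Leg 2: -54.390° → +47.322°, shortest Δλ = 101.712° (east) — does not cross 180°.
Total crossings: 1.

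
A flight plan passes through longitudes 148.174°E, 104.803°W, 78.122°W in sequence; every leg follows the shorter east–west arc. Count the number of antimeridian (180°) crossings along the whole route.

1

Leg 1: +148.174° → -104.803°, shortest Δλ = 107.023° (east) — crosses 180°.
Leg 2: -104.803° → -78.122°, shortest Δλ = 26.681° (east) — does not cross 180°.
Total crossings: 1.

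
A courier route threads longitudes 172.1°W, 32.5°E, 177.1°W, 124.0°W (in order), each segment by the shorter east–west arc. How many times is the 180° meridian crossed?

Leg 1: -172.1° → +32.5°, shortest Δλ = -155.4° (west) — crosses 180°.
Leg 2: +32.5° → -177.1°, shortest Δλ = 150.4° (east) — crosses 180°.
Leg 3: -177.1° → -124.0°, shortest Δλ = 53.1° (east) — does not cross 180°.
Total crossings: 2.

2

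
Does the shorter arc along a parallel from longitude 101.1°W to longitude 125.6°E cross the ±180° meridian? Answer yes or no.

Naïve |125.6 − -101.1| = 226.7° > 180°, so the shorter arc goes the other way round — across 180°.
Signed shortest Δλ = ((125.6 − -101.1 + 180) mod 360) − 180 = -133.3°.
Going west by 133.3° from -101.1° passes through 180° before reaching +125.6°.

Yes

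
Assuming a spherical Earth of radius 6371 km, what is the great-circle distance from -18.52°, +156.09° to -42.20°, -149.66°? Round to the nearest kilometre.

Δλ = -149.66 − 156.09 = -305.75°; wrapped into (−180°, 180°]: 54.25°.
Δφ = -42.20 − -18.52 = -23.68°.
a = sin²(Δφ/2) + cos φ₁ · cos φ₂ · sin²(Δλ/2) = 0.188118.
c = 2·atan2(√a, √(1−a)) = 0.89725 rad → d = 6371·c ≈ 5716.37 km.

5716 km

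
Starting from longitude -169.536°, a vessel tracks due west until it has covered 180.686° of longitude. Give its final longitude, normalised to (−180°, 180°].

Start at -169.536°; shift −180.686° → -350.222°.
-350.222° lies outside (−180°, 180°]; add 360° → +9.778°.

+9.778°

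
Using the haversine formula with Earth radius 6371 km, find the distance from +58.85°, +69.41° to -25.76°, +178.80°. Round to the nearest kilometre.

Δλ = 178.80 − 69.41 = 109.39°.
Δφ = -25.76 − 58.85 = -84.61°.
a = sin²(Δφ/2) + cos φ₁ · cos φ₂ · sin²(Δλ/2) = 0.763304.
c = 2·atan2(√a, √(1−a)) = 2.12540 rad → d = 6371·c ≈ 13540.94 km.

13541 km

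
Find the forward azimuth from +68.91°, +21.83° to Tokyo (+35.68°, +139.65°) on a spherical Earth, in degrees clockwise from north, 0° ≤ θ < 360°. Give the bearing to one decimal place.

Δλ = 139.65 − 21.83 = 117.82°.
θ = atan2( sin Δλ · cos φ₂ , cos φ₁ · sin φ₂ − sin φ₁ · cos φ₂ · cos Δλ )
  = atan2(0.71840, 0.56357) = 51.886° → normalised to [0°, 360°): 51.886°.

51.9°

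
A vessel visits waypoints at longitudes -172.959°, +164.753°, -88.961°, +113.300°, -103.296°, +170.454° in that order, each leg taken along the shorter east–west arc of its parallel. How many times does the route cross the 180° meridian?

Leg 1: -172.959° → +164.753°, shortest Δλ = -22.288° (west) — crosses 180°.
Leg 2: +164.753° → -88.961°, shortest Δλ = 106.286° (east) — crosses 180°.
Leg 3: -88.961° → +113.300°, shortest Δλ = -157.739° (west) — crosses 180°.
Leg 4: +113.300° → -103.296°, shortest Δλ = 143.404° (east) — crosses 180°.
Leg 5: -103.296° → +170.454°, shortest Δλ = -86.25° (west) — crosses 180°.
Total crossings: 5.

5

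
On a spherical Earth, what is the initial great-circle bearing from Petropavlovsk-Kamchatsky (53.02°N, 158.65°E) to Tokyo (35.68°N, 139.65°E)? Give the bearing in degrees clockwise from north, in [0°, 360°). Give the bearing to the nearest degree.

225°

Δλ = 139.65 − 158.65 = -19.00°.
θ = atan2( sin Δλ · cos φ₂ , cos φ₁ · sin φ₂ − sin φ₁ · cos φ₂ · cos Δλ )
  = atan2(-0.26445, -0.26269) = -134.808° → normalised to [0°, 360°): 225.192°.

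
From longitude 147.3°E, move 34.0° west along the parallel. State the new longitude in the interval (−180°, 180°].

Start at +147.3°; shift −34.0° → +113.3°.
+113.3° already lies in (−180°, 180°].

113.3°E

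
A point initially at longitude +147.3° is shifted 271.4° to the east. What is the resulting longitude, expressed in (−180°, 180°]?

+58.7°

Start at +147.3°; shift +271.4° → +418.7°.
+418.7° lies outside (−180°, 180°]; subtract 360° → +58.7°.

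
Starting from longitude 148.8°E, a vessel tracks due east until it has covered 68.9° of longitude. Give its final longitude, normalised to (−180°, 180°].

142.3°W

Start at +148.8°; shift +68.9° → +217.7°.
+217.7° lies outside (−180°, 180°]; subtract 360° → -142.3°.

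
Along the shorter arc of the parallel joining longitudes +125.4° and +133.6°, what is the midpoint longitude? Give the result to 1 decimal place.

+129.5°

Signed shortest Δλ from +125.4° to +133.6° is +8.2°.
Midpoint longitude = +125.4° + (+8.2°)/2 = +125.4° + 4.1° = +129.5°.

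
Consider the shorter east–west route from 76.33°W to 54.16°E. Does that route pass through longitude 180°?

Signed shortest Δλ = ((54.16 − -76.33 + 180) mod 360) − 180 = 130.49°.
Going east by 130.49° from -76.33° reaches +54.16° without touching 180°.

No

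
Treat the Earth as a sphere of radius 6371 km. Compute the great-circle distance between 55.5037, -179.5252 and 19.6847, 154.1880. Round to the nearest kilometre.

Δλ = 154.1880 − -179.5252 = 333.7132°; wrapped into (−180°, 180°]: -26.2868°.
Δφ = 19.6847 − 55.5037 = -35.8190°.
a = sin²(Δφ/2) + cos φ₁ · cos φ₂ · sin²(Δλ/2) = 0.122137.
c = 2·atan2(√a, √(1−a)) = 0.71404 rad → d = 6371·c ≈ 4549.12 km.

4549 km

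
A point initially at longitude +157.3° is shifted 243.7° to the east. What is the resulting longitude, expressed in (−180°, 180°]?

+41.0°

Start at +157.3°; shift +243.7° → +401.0°.
+401.0° lies outside (−180°, 180°]; subtract 360° → +41.0°.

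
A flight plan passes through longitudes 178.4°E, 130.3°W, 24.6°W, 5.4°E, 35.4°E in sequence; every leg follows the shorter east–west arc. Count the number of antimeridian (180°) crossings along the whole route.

Leg 1: +178.4° → -130.3°, shortest Δλ = 51.3° (east) — crosses 180°.
Leg 2: -130.3° → -24.6°, shortest Δλ = 105.7° (east) — does not cross 180°.
Leg 3: -24.6° → +5.4°, shortest Δλ = 30.0° (east) — does not cross 180°.
Leg 4: +5.4° → +35.4°, shortest Δλ = 30.0° (east) — does not cross 180°.
Total crossings: 1.

1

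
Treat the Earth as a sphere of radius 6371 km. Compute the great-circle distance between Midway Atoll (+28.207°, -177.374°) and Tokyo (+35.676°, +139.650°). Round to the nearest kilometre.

4106 km

Δλ = 139.650 − -177.374 = 317.024°; wrapped into (−180°, 180°]: -42.976°.
Δφ = 35.676 − 28.207 = 7.469°.
a = sin²(Δφ/2) + cos φ₁ · cos φ₂ · sin²(Δλ/2) = 0.100297.
c = 2·atan2(√a, √(1−a)) = 0.64449 rad → d = 6371·c ≈ 4106.04 km.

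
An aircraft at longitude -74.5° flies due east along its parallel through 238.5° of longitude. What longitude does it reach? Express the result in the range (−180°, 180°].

Start at -74.5°; shift +238.5° → +164.0°.
+164.0° already lies in (−180°, 180°].

+164.0°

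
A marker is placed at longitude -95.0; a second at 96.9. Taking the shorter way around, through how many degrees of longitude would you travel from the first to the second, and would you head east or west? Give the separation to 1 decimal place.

168.1° west

Raw difference: 96.9 − -95.0 = 191.9°.
Normalise into (−180°, 180°]: 191.9° − 360° = -168.1°.
Negative ⇒ the second point lies to the west; separation 168.1°.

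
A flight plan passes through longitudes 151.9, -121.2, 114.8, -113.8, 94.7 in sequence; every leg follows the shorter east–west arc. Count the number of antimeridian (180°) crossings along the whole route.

4

Leg 1: +151.9° → -121.2°, shortest Δλ = 86.9° (east) — crosses 180°.
Leg 2: -121.2° → +114.8°, shortest Δλ = -124.0° (west) — crosses 180°.
Leg 3: +114.8° → -113.8°, shortest Δλ = 131.4° (east) — crosses 180°.
Leg 4: -113.8° → +94.7°, shortest Δλ = -151.5° (west) — crosses 180°.
Total crossings: 4.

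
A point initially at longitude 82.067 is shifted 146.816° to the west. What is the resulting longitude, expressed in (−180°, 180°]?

-64.749°

Start at +82.067°; shift −146.816° → -64.749°.
-64.749° already lies in (−180°, 180°].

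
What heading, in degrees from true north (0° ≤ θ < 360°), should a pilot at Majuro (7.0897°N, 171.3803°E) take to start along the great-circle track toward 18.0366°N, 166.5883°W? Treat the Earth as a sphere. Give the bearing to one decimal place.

Δλ = -166.5883 − 171.3803 = -337.9686°; wrapped into (−180°, 180°]: 22.0314°.
θ = atan2( sin Δλ · cos φ₂ , cos φ₁ · sin φ₂ − sin φ₁ · cos φ₂ · cos Δλ )
  = atan2(0.35668, 0.19847) = 60.907° → normalised to [0°, 360°): 60.907°.

60.9°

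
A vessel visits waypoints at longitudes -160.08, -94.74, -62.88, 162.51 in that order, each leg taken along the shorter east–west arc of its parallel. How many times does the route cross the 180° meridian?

1

Leg 1: -160.08° → -94.74°, shortest Δλ = 65.34° (east) — does not cross 180°.
Leg 2: -94.74° → -62.88°, shortest Δλ = 31.86° (east) — does not cross 180°.
Leg 3: -62.88° → +162.51°, shortest Δλ = -134.61° (west) — crosses 180°.
Total crossings: 1.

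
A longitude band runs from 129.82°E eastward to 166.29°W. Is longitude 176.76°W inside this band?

Yes

Band width going east from +129.82° to -166.29°: ((-166.29 − 129.82) mod 360) = 63.89°.
Offset of -176.76° east of the west edge: ((-176.76 − 129.82) mod 360) = 53.42°.
53.42° ≤ 63.89° ⇒ inside.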